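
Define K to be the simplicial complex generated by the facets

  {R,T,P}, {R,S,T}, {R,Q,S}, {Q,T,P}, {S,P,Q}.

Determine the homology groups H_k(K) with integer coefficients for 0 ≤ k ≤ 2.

Take the total order P < Q < R < S < T on the vertex set. Then K (dimension 2) consists of the simplices:

  0-simplices (5): P, Q, R, S, T
  1-simplices (10): PQ, PR, PS, PT, QR, QS, QT, RS, RT, ST
  2-simplices (5): PQS, PQT, PRT, QRS, RST

giving chain groups C_0 ≅ Z^5, C_1 ≅ Z^10, C_2 ≅ Z^5.

∂_1: C_1 → C_0 maps an edge to its endpoints' difference, ∂[p,q] = q − p.
The resulting 5×10 matrix has rank 4, and its Smith normal form has invariant factors (1,1,1,1).

The boundary map ∂_2: C_2 → C_1 sends each 2-simplex [p,q,r] to [q,r] − [p,r] + [p,q]. For instance
  ∂PQT = QT − PT + PQ,
  ∂PQS = QS − PS + PQ.
The resulting 10×5 matrix has rank 5, and its Smith normal form has invariant factors (1,1,1,1,1).

Computing H_k = (kernel of ∂_k) / (image of ∂_{k+1}):

  H_0: rank C_0 − rank ∂_1 = 5 − 4 = 1, and the invariant factors of ∂_1 are all 1, so H_0 = Z.
  H_1: rank ker ∂_1 − rank ∂_2 = (10 − 4) − 5 = 1, and the invariant factors of ∂_2 are all 1, so H_1 = Z.
  H_2: rank ker ∂_2 − rank ∂_3 = (5 − 5) − 0 = 0, and there is no ∂_3, so H_2 = 0.

As a check, the Euler characteristic is 5 − 10 + 5 = 0, which agrees with 1 − 1 + 0 = 0.
(K is a triangulation of the Möbius band.)

H_0 = Z,  H_1 = Z,  H_2 = 0.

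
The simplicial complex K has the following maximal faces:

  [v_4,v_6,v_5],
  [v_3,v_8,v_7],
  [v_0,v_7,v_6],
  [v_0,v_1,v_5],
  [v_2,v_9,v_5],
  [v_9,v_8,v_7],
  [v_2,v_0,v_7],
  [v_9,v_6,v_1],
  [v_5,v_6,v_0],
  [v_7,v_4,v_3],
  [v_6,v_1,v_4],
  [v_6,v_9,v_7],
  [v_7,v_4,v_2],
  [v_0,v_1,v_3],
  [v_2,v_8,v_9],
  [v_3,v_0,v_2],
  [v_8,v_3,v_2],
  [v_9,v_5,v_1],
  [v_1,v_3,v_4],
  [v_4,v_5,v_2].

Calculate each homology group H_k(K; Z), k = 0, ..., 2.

Fix the vertex order v_0 < v_1 < v_2 < v_3 < v_4 < v_5 < v_6 < v_7 < v_8 < v_9 and write every simplex with vertices in increasing order. Then dim K = 2 and the simplices of K are:

  0-simplices (10): [v_0], [v_1], [v_2], [v_3], [v_4], [v_5], [v_6], [v_7], [v_8], [v_9]
  1-simplices (30): (30 of them)
  2-simplices (20): (20 of them)

so the chain groups are C_0 ≅ Z^10, C_1 ≅ Z^30, C_2 ≅ Z^20.

Boundary ∂_1: C_1 → C_0 is given by ∂[p,q] = [q] − [p].
The resulting 10×30 matrix has rank 9, and its Smith normal form has invariant factors (1,1,1,1,1,1,1,1,1).

∂_2: C_2 → C_1 sends each 2-simplex [p,q,r] to [q,r] − [p,r] + [p,q]. For instance
  ∂[v_0,v_5,v_6] = [v_5,v_6] − [v_0,v_6] + [v_0,v_5],
  ∂[v_6,v_7,v_9] = [v_7,v_9] − [v_6,v_9] + [v_6,v_7].
As a 30×20 matrix over Z this has rank 20, with invariant factors (1,1,1,1,1,1,1,1,1,1,1,1,1,1,1,1,1,1,1,2).

Computing H_k = (kernel of ∂_k) / (image of ∂_{k+1}):

  H_0: rank C_0 − rank ∂_1 = 10 − 9 = 1, and the invariant factors of ∂_1 are all 1, so H_0 ≅ Z.
  H_1: rank ker ∂_1 − rank ∂_2 = (30 − 9) − 20 = 1, and ∂_2 has invariant factor 2 > 1, so H_1 ≅ Z ⊕ Z/2Z.
  H_2: rank ker ∂_2 − rank ∂_3 = (20 − 20) − 0 = 0, and there is no ∂_3, so H_2 ≅ 0.

As a check, the Euler characteristic is 10 − 30 + 20 = 0, which agrees with 1 − 1 + 0 = 0.
(K is a triangulation of the Klein bottle.)

H_0 ≅ Z,  H_1 ≅ Z ⊕ Z/2Z,  H_2 = 0.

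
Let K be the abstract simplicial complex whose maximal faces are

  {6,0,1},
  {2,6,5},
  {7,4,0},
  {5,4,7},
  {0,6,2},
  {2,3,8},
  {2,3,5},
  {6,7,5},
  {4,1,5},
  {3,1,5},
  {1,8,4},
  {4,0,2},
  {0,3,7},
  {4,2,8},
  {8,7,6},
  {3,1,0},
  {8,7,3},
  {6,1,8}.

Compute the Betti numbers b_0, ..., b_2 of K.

b_0 = 1, b_1 = 2, b_2 = 1.

Take the total order 0 < 1 < 2 < 3 < 4 < 5 < 6 < 7 < 8 on the vertex set. Then K (dimension 2) consists of the simplices:

  0-simplices (9): [0], [1], [2], [3], [4], [5], [6], [7], [8]
  1-simplices (27): (27 of them)
  2-simplices (18): [0,1,3], [0,1,6], [0,2,4], [0,2,6], [0,3,7], [0,4,7], [1,3,5], [1,4,5], [1,4,8], [1,6,8], [2,3,5], [2,3,8], [2,4,8], [2,5,6], [3,7,8], [4,5,7], [5,6,7], [6,7,8]

Hence C_0 ≅ Z^9, C_1 ≅ Z^27, C_2 ≅ Z^18.

∂_1: C_1 → C_0 maps an edge to its endpoints' difference, ∂[p,q] = q − p.
As a 9×27 matrix over Z this has rank 8, with invariant factors (1,1,1,1,1,1,1,1).

Boundary ∂_2: C_2 → C_1 sends each 2-simplex [p,q,r] to [q,r] − [p,r] + [p,q]. For instance
  ∂[5,6,7] = [6,7] − [5,7] + [5,6],
  ∂[2,5,6] = [5,6] − [2,6] + [2,5].
This gives a 27×18 integer matrix of rank 17; reducing to Smith normal form yields diagonal entries (1,1,1,1,1,1,1,1,1,1,1,1,1,1,1,1,1).

Reading off H_k = ker ∂_k / im ∂_{k+1}:

  H_0: rank C_0 − rank ∂_1 = 9 − 8 = 1, and the invariant factors of ∂_1 are all 1, so H_0 ≅ Z.
  H_1: rank ker ∂_1 − rank ∂_2 = (27 − 8) − 17 = 2, and the invariant factors of ∂_2 are all 1, so H_1 ≅ Z^2.
  H_2: rank ker ∂_2 − rank ∂_3 = (18 − 17) − 0 = 1, and there is no ∂_3, so H_2 ≅ Z.

As a check, the Euler characteristic is 9 − 27 + 18 = 0, which agrees with 1 − 2 + 1 = 0.

Hence the Betti numbers are b_0 = 1, b_1 = 2, b_2 = 1.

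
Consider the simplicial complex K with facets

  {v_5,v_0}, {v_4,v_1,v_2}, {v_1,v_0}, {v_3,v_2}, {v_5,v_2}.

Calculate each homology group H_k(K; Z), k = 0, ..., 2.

Fix the vertex order v_0 < v_1 < v_2 < v_3 < v_4 < v_5 and write every simplex with vertices in increasing order. Then dim K = 2 and the simplices of K are:

  0-simplices (6): [v_0], [v_1], [v_2], [v_3], [v_4], [v_5]
  1-simplices (7): [v_0,v_1], [v_0,v_5], [v_1,v_2], [v_1,v_4], [v_2,v_3], [v_2,v_4], [v_2,v_5]
  2-simplices (1): [v_1,v_2,v_4]

so the chain groups are C_0 ≅ Z^6, C_1 ≅ Z^7, C_2 ≅ Z^1.

The boundary map ∂_1: C_1 → C_0 sends each edge [p,q] (with p < q) to q − p.
The resulting 6×7 matrix has rank 5, and its Smith normal form has invariant factors (1,1,1,1,1).

The boundary map ∂_2: C_2 → C_1 acts by ∂[p,q,r] = [q,r] − [p,r] + [p,q]. For instance
  ∂[v_1,v_2,v_4] = [v_2,v_4] − [v_1,v_4] + [v_1,v_2].
As a 7×1 matrix over Z this has rank 1, with invariant factors (1).

Reading off H_k = ker ∂_k / im ∂_{k+1}:

  H_0: rank C_0 − rank ∂_1 = 6 − 5 = 1, and the invariant factors of ∂_1 are all 1, so H_0 ≅ Z.
  H_1: rank ker ∂_1 − rank ∂_2 = (7 − 5) − 1 = 1, and the invariant factors of ∂_2 are all 1, so H_1 ≅ Z.
  H_2: rank ker ∂_2 − rank ∂_3 = (1 − 1) − 0 = 0, and there is no ∂_3, so H_2 ≅ 0.

H_0 ≅ Z,  H_1 ≅ Z,  H_2 = 0.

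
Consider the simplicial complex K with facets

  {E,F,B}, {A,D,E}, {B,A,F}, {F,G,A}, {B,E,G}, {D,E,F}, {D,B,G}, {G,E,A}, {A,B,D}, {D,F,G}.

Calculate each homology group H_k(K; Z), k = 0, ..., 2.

H_0 = Z,  H_1 = Z/2,  H_2 = 0.

Order the vertices as A < B < D < E < F < G. Listing each simplex with vertices in this order, K has dimension 2 with simplices:

  0-simplices (6): A, B, D, E, F, G
  1-simplices (15): AB, AD, AE, AF, AG, BD, BE, BF, BG, DE, DF, DG, EF, EG, FG
  2-simplices (10): ABD, ABF, ADE, AEG, AFG, BDG, BEF, BEG, DEF, DFG

giving chain groups C_0 ≅ Z^6, C_1 ≅ Z^15, C_2 ≅ Z^10.

The boundary map ∂_1: C_1 → C_0 maps an edge to its endpoints' difference, ∂[p,q] = q − p. For instance
  ∂EF = F − E.
The 6×15 boundary matrix has rank 5 and Smith normal form diag(1,1,1,1,1).

The boundary map ∂_2: C_2 → C_1 acts by ∂[p,q,r] = [q,r] − [p,r] + [p,q]. For instance
  ∂DEF = EF − DF + DE,
  ∂BDG = DG − BG + BD.
The resulting 15×10 matrix has rank 10, and its Smith normal form has invariant factors (1,1,1,1,1,1,1,1,1,2).

From H_k ≅ ker(∂_k) / im(∂_{k+1}) we obtain:

  H_0: rank C_0 − rank ∂_1 = 6 − 5 = 1, and the invariant factors of ∂_1 are all 1, so H_0 ≅ Z.
  H_1: rank ker ∂_1 − rank ∂_2 = (15 − 5) − 10 = 0, and ∂_2 has invariant factor 2 > 1, so H_1 ≅ Z/2.
  H_2: rank ker ∂_2 − rank ∂_3 = (10 − 10) − 0 = 0, and there is no ∂_3, so H_2 ≅ 0.

As a check, the Euler characteristic is 6 − 15 + 10 = 1, which agrees with 1 − 0 + 0 = 1.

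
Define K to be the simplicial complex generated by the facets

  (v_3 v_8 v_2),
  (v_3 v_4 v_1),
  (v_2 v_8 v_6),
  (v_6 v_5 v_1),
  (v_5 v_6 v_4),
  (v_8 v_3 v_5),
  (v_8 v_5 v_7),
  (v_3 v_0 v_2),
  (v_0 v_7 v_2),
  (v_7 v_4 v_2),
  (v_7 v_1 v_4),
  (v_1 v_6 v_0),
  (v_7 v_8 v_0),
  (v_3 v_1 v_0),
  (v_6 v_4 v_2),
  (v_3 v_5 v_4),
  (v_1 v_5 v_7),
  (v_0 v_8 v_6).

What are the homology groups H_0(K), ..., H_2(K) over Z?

H_0 ≅ Z,  H_1 ≅ Z × Z/2,  H_2 = 0.

Fix the vertex order v_0 < v_1 < v_2 < v_3 < v_4 < v_5 < v_6 < v_7 < v_8 and write every simplex with vertices in increasing order. Then dim K = 2 and the simplices of K are:

  0-simplices (9): [v_0], [v_1], [v_2], [v_3], [v_4], [v_5], [v_6], [v_7], [v_8]
  1-simplices (27): (27 of them)
  2-simplices (18): (18 of them)

giving chain groups C_0 ≅ Z^9, C_1 ≅ Z^27, C_2 ≅ Z^18.

The boundary map ∂_1: C_1 → C_0 is given by ∂[p,q] = [q] − [p].
The 9×27 boundary matrix has rank 8 and Smith normal form diag(1,1,1,1,1,1,1,1).

Boundary ∂_2: C_2 → C_1 acts by ∂[p,q,r] = [q,r] − [p,r] + [p,q]. For instance
  ∂[v_3,v_5,v_8] = [v_5,v_8] − [v_3,v_8] + [v_3,v_5],
  ∂[v_2,v_6,v_8] = [v_6,v_8] − [v_2,v_8] + [v_2,v_6].
The 27×18 boundary matrix has rank 18 and Smith normal form diag(1,1,1,1,1,1,1,1,1,1,1,1,1,1,1,1,1,2).

Now H_k = ker ∂_k / im ∂_{k+1}, so:

  H_0: rank C_0 − rank ∂_1 = 9 − 8 = 1, and the invariant factors of ∂_1 are all 1, so H_0 = Z.
  H_1: rank ker ∂_1 − rank ∂_2 = (27 − 8) − 18 = 1, and ∂_2 has invariant factor 2 > 1, so H_1 = Z × Z/2.
  H_2: rank ker ∂_2 − rank ∂_3 = (18 − 18) − 0 = 0, and there is no ∂_3, so H_2 = 0.

(K is a triangulation of the Klein bottle.)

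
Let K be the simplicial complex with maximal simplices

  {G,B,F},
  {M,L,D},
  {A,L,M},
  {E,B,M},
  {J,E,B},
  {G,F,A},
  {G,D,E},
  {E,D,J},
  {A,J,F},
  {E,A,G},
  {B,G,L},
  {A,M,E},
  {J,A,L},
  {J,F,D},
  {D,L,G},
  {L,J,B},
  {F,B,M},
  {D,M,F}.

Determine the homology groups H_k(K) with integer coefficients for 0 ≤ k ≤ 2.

H_0 ≅ Z,  H_1 ≅ Z^2,  H_2 ≅ Z.

Fix the vertex order A < B < D < E < F < G < J < L < M and write every simplex with vertices in increasing order. Then dim K = 2 and the simplices of K are:

  0-simplices (9): A, B, D, E, F, G, J, L, M
  1-simplices (27): AE, AF, AG, AJ, AL, AM, BE, BF, BG, BJ, BL, BM, DE, DF, DG, DJ, DL, DM, EG, EJ, EM, FG, FJ, FM, GL, JL, LM
  2-simplices (18): AEG, AEM, AFG, AFJ, AJL, ALM, BEJ, BEM, BFG, BFM, BGL, BJL, DEG, DEJ, DFJ, DFM, DGL, DLM

Hence C_0 ≅ Z^9, C_1 ≅ Z^27, C_2 ≅ Z^18.

∂_1: C_1 → C_0 maps an edge to its endpoints' difference, ∂[p,q] = q − p.
This gives a 9×27 integer matrix of rank 8; reducing to Smith normal form yields diagonal entries (1,1,1,1,1,1,1,1).

Boundary ∂_2: C_2 → C_1 acts by ∂[p,q,r] = [q,r] − [p,r] + [p,q]. For instance
  ∂BFG = FG − BG + BF,
  ∂ALM = LM − AM + AL.
This gives a 27×18 integer matrix of rank 17; reducing to Smith normal form yields diagonal entries (1,1,1,1,1,1,1,1,1,1,1,1,1,1,1,1,1).

Computing H_k = (kernel of ∂_k) / (image of ∂_{k+1}):

  H_0: rank C_0 − rank ∂_1 = 9 − 8 = 1, and the invariant factors of ∂_1 are all 1, so H_0 ≅ Z.
  H_1: rank ker ∂_1 − rank ∂_2 = (27 − 8) − 17 = 2, and the invariant factors of ∂_2 are all 1, so H_1 ≅ Z^2.
  H_2: rank ker ∂_2 − rank ∂_3 = (18 − 17) − 0 = 1, and there is no ∂_3, so H_2 ≅ Z.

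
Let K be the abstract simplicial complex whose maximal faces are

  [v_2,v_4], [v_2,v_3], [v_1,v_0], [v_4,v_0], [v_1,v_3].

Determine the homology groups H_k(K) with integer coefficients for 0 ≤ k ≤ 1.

K has 5 vertices, 5 edges.
rank ∂_0 = 0, rank ∂_1 = 4 ⇒ b_0 = 5 − 0 − 4 = 1; all invariant factors of ∂_1 are 1 so no torsion. So H_0 = Z.
rank ∂_1 = 4, rank ∂_2 = 0 ⇒ b_1 = 5 − 4 − 0 = 1. So H_1 = Z.

H_0 ≅ Z,  H_1 ≅ Z.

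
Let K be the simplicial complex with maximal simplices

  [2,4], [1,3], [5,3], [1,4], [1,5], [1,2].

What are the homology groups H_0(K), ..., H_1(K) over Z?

H_0 = Z,  H_1 = Z^2.

Take the total order 1 < 2 < 3 < 4 < 5 on the vertex set. Then K (dimension 1) consists of the simplices:

  0-simplices (5): [1], [2], [3], [4], [5]
  1-simplices (6): [1,2], [1,3], [1,4], [1,5], [2,4], [3,5]

giving chain groups C_0 ≅ Z^5, C_1 ≅ Z^6.

∂_1: C_1 → C_0 sends each edge [p,q] (with p < q) to q − p. For instance
  ∂[1,5] = [5] − [1].
This gives a 5×6 integer matrix of rank 4; reducing to Smith normal form yields diagonal entries (1,1,1,1).

Reading off H_k = ker ∂_k / im ∂_{k+1}:

  H_0: rank C_0 − rank ∂_1 = 5 − 4 = 1, and the invariant factors of ∂_1 are all 1, so H_0 ≅ Z.
  H_1: rank ker ∂_1 − rank ∂_2 = (6 − 4) − 0 = 2, and there is no ∂_2, so H_1 ≅ Z^2.

As a check, the Euler characteristic is 5 − 6 = -1, which agrees with 1 − 2 = -1.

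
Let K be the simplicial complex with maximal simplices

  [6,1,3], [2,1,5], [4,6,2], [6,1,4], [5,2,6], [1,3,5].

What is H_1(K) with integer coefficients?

We work with the vertex ordering 1 < 2 < 3 < 4 < 5 < 6. The simplices of K, each written with vertices in increasing order, are:

  0-simplices (6): [1], [2], [3], [4], [5], [6]
  1-simplices (12): [1,2], [1,3], [1,4], [1,5], [1,6], [2,4], [2,5], [2,6], [3,5], [3,6], [4,6], [5,6]
  2-simplices (6): [1,2,5], [1,3,5], [1,3,6], [1,4,6], [2,4,6], [2,5,6]

giving chain groups C_0 ≅ Z^6, C_1 ≅ Z^12, C_2 ≅ Z^6.

The boundary map ∂_1: C_1 → C_0 is given by ∂[p,q] = [q] − [p]. For instance
  ∂[1,5] = [5] − [1].
The resulting 6×12 matrix has rank 5, and its Smith normal form has invariant factors (1,1,1,1,1).

Boundary ∂_2: C_2 → C_1 maps a triangle to the signed sum of its edges. For instance
  ∂[1,4,6] = [4,6] − [1,6] + [1,4],
  ∂[1,2,5] = [2,5] − [1,5] + [1,2].
As a 12×6 matrix over Z this has rank 6, with invariant factors (1,1,1,1,1,1).

From H_k ≅ ker(∂_k) / im(∂_{k+1}) we obtain:

  H_1: rank ker ∂_1 − rank ∂_2 = (12 − 5) − 6 = 1, and the invariant factors of ∂_2 are all 1, so H_1 ≅ Z.

H_1 = Z.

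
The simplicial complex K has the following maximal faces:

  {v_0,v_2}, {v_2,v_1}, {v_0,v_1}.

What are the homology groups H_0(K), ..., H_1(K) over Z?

H_0 = Z,  H_1 = Z.

We work with the vertex ordering v_0 < v_1 < v_2. The simplices of K, each written with vertices in increasing order, are:

  0-simplices (3): [v_0], [v_1], [v_2]
  1-simplices (3): [v_0,v_1], [v_0,v_2], [v_1,v_2]

giving chain groups C_0 ≅ Z^3, C_1 ≅ Z^3.

∂_1: C_1 → C_0 sends each edge [p,q] (with p < q) to q − p.
The 3×3 boundary matrix has rank 2 and Smith normal form diag(1,1).

Now H_k = ker ∂_k / im ∂_{k+1}, so:

  H_0: rank C_0 − rank ∂_1 = 3 − 2 = 1, and the invariant factors of ∂_1 are all 1, so H_0 = Z.
  H_1: rank ker ∂_1 − rank ∂_2 = (3 − 2) − 0 = 1, and there is no ∂_2, so H_1 = Z.

As a check, the Euler characteristic is 3 − 3 = 0, which agrees with 1 − 1 = 0.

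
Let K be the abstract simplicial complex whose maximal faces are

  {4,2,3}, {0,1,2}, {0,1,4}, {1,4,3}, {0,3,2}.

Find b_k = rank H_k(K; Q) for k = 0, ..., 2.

b_0 = 1, b_1 = 1, b_2 = 0.

K has 5 vertices, 10 edges, 5 triangles.
rank ∂_0 = 0, rank ∂_1 = 4 ⇒ b_0 = 5 − 0 − 4 = 1; all invariant factors of ∂_1 are 1 so no torsion. So H_0 ≅ Z.
rank ∂_1 = 4, rank ∂_2 = 5 ⇒ b_1 = 10 − 4 − 5 = 1; all invariant factors of ∂_2 are 1 so no torsion. So H_1 ≅ Z.
rank ∂_2 = 5, rank ∂_3 = 0 ⇒ b_2 = 5 − 5 − 0 = 0. So H_2 ≅ 0.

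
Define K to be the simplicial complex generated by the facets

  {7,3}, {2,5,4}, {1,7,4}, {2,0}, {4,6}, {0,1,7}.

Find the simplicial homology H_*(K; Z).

H_0 = Z,  H_1 = Z,  H_2 = 0.

K has 8 vertices, 11 edges, 3 triangles.
rank ∂_0 = 0, rank ∂_1 = 7 ⇒ b_0 = 8 − 0 − 7 = 1; all invariant factors of ∂_1 are 1 so no torsion. So H_0 = Z.
rank ∂_1 = 7, rank ∂_2 = 3 ⇒ b_1 = 11 − 7 − 3 = 1; all invariant factors of ∂_2 are 1 so no torsion. So H_1 = Z.
rank ∂_2 = 3, rank ∂_3 = 0 ⇒ b_2 = 3 − 3 − 0 = 0. So H_2 = 0.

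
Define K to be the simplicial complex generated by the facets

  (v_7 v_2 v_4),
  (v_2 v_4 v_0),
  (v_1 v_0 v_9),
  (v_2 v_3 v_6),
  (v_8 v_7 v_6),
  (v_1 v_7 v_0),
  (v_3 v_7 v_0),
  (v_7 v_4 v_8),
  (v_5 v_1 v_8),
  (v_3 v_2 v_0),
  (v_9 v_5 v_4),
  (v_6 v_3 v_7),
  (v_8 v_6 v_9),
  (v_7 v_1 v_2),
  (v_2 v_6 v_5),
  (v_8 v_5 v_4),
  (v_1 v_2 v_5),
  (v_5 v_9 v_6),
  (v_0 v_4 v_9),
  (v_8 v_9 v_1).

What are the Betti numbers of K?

Fix the vertex order v_0 < v_1 < v_2 < v_3 < v_4 < v_5 < v_6 < v_7 < v_8 < v_9 and write every simplex with vertices in increasing order. Then dim K = 2 and the simplices of K are:

  0-simplices (10): [v_0], [v_1], [v_2], [v_3], [v_4], [v_5], [v_6], [v_7], [v_8], [v_9]
  1-simplices (30): (30 of them)
  2-simplices (20): (20 of them)

Hence C_0 ≅ Z^10, C_1 ≅ Z^30, C_2 ≅ Z^20.

Boundary ∂_1: C_1 → C_0 sends each edge [p,q] (with p < q) to q − p. For instance
  ∂[v_2,v_7] = [v_7] − [v_2].
This gives a 10×30 integer matrix of rank 9; reducing to Smith normal form yields diagonal entries (1,1,1,1,1,1,1,1,1).

∂_2: C_2 → C_1 sends each 2-simplex [p,q,r] to [q,r] − [p,r] + [p,q]. For instance
  ∂[v_2,v_3,v_6] = [v_3,v_6] − [v_2,v_6] + [v_2,v_3],
  ∂[v_3,v_6,v_7] = [v_6,v_7] − [v_3,v_7] + [v_3,v_6].
The 30×20 boundary matrix has rank 20 and Smith normal form diag(1,1,1,1,1,1,1,1,1,1,1,1,1,1,1,1,1,1,1,2).

From H_k ≅ ker(∂_k) / im(∂_{k+1}) we obtain:

  H_0: rank C_0 − rank ∂_1 = 10 − 9 = 1, and the invariant factors of ∂_1 are all 1, so H_0 ≅ Z.
  H_1: rank ker ∂_1 − rank ∂_2 = (30 − 9) − 20 = 1, and ∂_2 has invariant factor 2 > 1, so H_1 ≅ Z × Z/2.
  H_2: rank ker ∂_2 − rank ∂_3 = (20 − 20) − 0 = 0, and there is no ∂_3, so H_2 ≅ 0.

Hence the Betti numbers are b_0 = 1, b_1 = 1, b_2 = 0.

b_0 = 1, b_1 = 1, b_2 = 0.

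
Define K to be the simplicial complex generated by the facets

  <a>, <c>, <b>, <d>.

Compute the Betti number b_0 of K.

We work with the vertex ordering a < b < c < d. The simplices of K, each written with vertices in increasing order, are:

  0-simplices (4): a, b, c, d

giving chain groups C_0 ≅ Z^4.

Now H_k = ker ∂_k / im ∂_{k+1}, so:

  H_0: rank C_0 − rank ∂_1 = 4 − 0 = 4, and there is no ∂_1, so H_0 = Z^4.

Hence the Betti numbers are b_0 = 4.

b_0 = 4.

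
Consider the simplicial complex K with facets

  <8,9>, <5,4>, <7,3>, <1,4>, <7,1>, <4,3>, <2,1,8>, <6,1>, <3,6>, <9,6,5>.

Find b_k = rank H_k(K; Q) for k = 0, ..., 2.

We work with the vertex ordering 1 < 2 < 3 < 4 < 5 < 6 < 7 < 8 < 9. The simplices of K, each written with vertices in increasing order, are:

  0-simplices (9): [1], [2], [3], [4], [5], [6], [7], [8], [9]
  1-simplices (14): [1,2], [1,4], [1,6], [1,7], [1,8], [2,8], [3,4], [3,6], [3,7], [4,5], [5,6], [5,9], [6,9], [8,9]
  2-simplices (2): [1,2,8], [5,6,9]

Hence C_0 ≅ Z^9, C_1 ≅ Z^14, C_2 ≅ Z^2.

Boundary ∂_1: C_1 → C_0 sends each edge [p,q] (with p < q) to q − p. For instance
  ∂[5,6] = [6] − [5].
The resulting 9×14 matrix has rank 8, and its Smith normal form has invariant factors (1,1,1,1,1,1,1,1).

Boundary ∂_2: C_2 → C_1 maps a triangle to the signed sum of its edges. For instance
  ∂[5,6,9] = [6,9] − [5,9] + [5,6],
  ∂[1,2,8] = [2,8] − [1,8] + [1,2].
The 14×2 boundary matrix has rank 2 and Smith normal form diag(1,1).

From H_k ≅ ker(∂_k) / im(∂_{k+1}) we obtain:

  H_0: rank C_0 − rank ∂_1 = 9 − 8 = 1, and the invariant factors of ∂_1 are all 1, so H_0 ≅ Z.
  H_1: rank ker ∂_1 − rank ∂_2 = (14 − 8) − 2 = 4, and the invariant factors of ∂_2 are all 1, so H_1 ≅ Z^4.
  H_2: rank ker ∂_2 − rank ∂_3 = (2 − 2) − 0 = 0, and there is no ∂_3, so H_2 ≅ 0.

Hence the Betti numbers are b_0 = 1, b_1 = 4, b_2 = 0.

b_0 = 1, b_1 = 4, b_2 = 0.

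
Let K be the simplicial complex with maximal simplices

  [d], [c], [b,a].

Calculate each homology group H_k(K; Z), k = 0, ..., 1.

H_0 = Z^3,  H_1 = 0.

We work with the vertex ordering a < b < c < d. The simplices of K, each written with vertices in increasing order, are:

  0-simplices (4): a, b, c, d
  1-simplices (1): ab

giving chain groups C_0 ≅ Z^4, C_1 ≅ Z^1.

∂_1: C_1 → C_0 sends each edge [p,q] (with p < q) to q − p.
The resulting 4×1 matrix has rank 1, and its Smith normal form has invariant factors (1).

Reading off H_k = ker ∂_k / im ∂_{k+1}:

  H_0: rank C_0 − rank ∂_1 = 4 − 1 = 3, and the invariant factors of ∂_1 are all 1, so H_0 ≅ Z^3.
  H_1: rank ker ∂_1 − rank ∂_2 = (1 − 1) − 0 = 0, and there is no ∂_2, so H_1 ≅ 0.

As a check, the Euler characteristic is 4 − 1 = 3, which agrees with 3 − 0 = 3.
(K is a triangulation of the disjoint union of the 1-simplex and a set of 2 points.)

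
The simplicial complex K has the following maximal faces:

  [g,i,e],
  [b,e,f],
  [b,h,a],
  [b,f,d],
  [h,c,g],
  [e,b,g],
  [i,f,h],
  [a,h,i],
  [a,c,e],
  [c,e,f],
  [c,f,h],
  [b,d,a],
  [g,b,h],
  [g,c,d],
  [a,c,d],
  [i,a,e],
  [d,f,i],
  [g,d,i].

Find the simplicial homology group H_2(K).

Take the total order a < b < c < d < e < f < g < h < i on the vertex set. Then K (dimension 2) consists of the simplices:

  0-simplices (9): a, b, c, d, e, f, g, h, i
  1-simplices (27): ab, ac, ad, ae, ah, ai, bd, be, bf, bg, bh, cd, ce, cf, cg, ch, df, dg, di, ef, eg, ei, fh, fi, gh, gi, hi
  2-simplices (18): abd, abh, acd, ace, aei, ahi, bdf, bef, beg, bgh, cdg, cef, cfh, cgh, dfi, dgi, egi, fhi

so the chain groups are C_0 ≅ Z^9, C_1 ≅ Z^27, C_2 ≅ Z^18.

Boundary ∂_1: C_1 → C_0 maps an edge to its endpoints' difference, ∂[p,q] = q − p. For instance
  ∂cf = f − c.
The 9×27 boundary matrix has rank 8 and Smith normal form diag(1,1,1,1,1,1,1,1).

∂_2: C_2 → C_1 acts by ∂[p,q,r] = [q,r] − [p,r] + [p,q]. For instance
  ∂cdg = dg − cg + cd,
  ∂dfi = fi − di + df.
The resulting 27×18 matrix has rank 17, and its Smith normal form has invariant factors (1,1,1,1,1,1,1,1,1,1,1,1,1,1,1,1,1).

Computing H_k = (kernel of ∂_k) / (image of ∂_{k+1}):

  H_2: rank ker ∂_2 − rank ∂_3 = (18 − 17) − 0 = 1, and there is no ∂_3, so H_2 = Z.

(K is a triangulation of the torus T^2.)

H_2 = Z.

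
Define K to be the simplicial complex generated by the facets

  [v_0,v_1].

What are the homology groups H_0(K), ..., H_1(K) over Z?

H_0 = Z,  H_1 = 0.

K has 2 vertices, 1 edge.
rank ∂_0 = 0, rank ∂_1 = 1 ⇒ b_0 = 2 − 0 − 1 = 1; all invariant factors of ∂_1 are 1 so no torsion. So H_0 = Z.
rank ∂_1 = 1, rank ∂_2 = 0 ⇒ b_1 = 1 − 1 − 0 = 0. So H_1 = 0.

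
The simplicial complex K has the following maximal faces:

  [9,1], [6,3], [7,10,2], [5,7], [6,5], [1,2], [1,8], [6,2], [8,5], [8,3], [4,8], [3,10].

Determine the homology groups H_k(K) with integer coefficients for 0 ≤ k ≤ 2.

We work with the vertex ordering 1 < 2 < 3 < 4 < 5 < 6 < 7 < 8 < 9 < 10. The simplices of K, each written with vertices in increasing order, are:

  0-simplices (10): [1], [2], [3], [4], [5], [6], [7], [8], [9], [10]
  1-simplices (14): [1,2], [1,8], [1,9], [2,6], [2,7], [2,10], [3,6], [3,8], [3,10], [4,8], [5,6], [5,7], [5,8], [7,10]
  2-simplices (1): [2,7,10]

giving chain groups C_0 ≅ Z^10, C_1 ≅ Z^14, C_2 ≅ Z^1.

∂_1: C_1 → C_0 maps an edge to its endpoints' difference, ∂[p,q] = q − p.
This gives a 10×14 integer matrix of rank 9; reducing to Smith normal form yields diagonal entries (1,1,1,1,1,1,1,1,1).

The boundary map ∂_2: C_2 → C_1 acts by ∂[p,q,r] = [q,r] − [p,r] + [p,q]. For instance
  ∂[2,7,10] = [7,10] − [2,10] + [2,7].
The 14×1 boundary matrix has rank 1 and Smith normal form diag(1).

Reading off H_k = ker ∂_k / im ∂_{k+1}:

  H_0: rank C_0 − rank ∂_1 = 10 − 9 = 1, and the invariant factors of ∂_1 are all 1, so H_0 = Z.
  H_1: rank ker ∂_1 − rank ∂_2 = (14 − 9) − 1 = 4, and the invariant factors of ∂_2 are all 1, so H_1 = Z^4.
  H_2: rank ker ∂_2 − rank ∂_3 = (1 − 1) − 0 = 0, and there is no ∂_3, so H_2 = 0.

H_0 ≅ Z,  H_1 ≅ Z^4,  H_2 = 0.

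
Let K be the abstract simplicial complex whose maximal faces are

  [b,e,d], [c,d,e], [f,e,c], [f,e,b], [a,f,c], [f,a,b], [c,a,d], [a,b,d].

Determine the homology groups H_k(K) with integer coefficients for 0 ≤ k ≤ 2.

H_0 ≅ Z,  H_1 = 0,  H_2 ≅ Z.

K has 6 vertices, 12 edges, 8 triangles.
rank ∂_0 = 0, rank ∂_1 = 5 ⇒ b_0 = 6 − 0 − 5 = 1; all invariant factors of ∂_1 are 1 so no torsion. So H_0 = Z.
rank ∂_1 = 5, rank ∂_2 = 7 ⇒ b_1 = 12 − 5 − 7 = 0; all invariant factors of ∂_2 are 1 so no torsion. So H_1 = 0.
rank ∂_2 = 7, rank ∂_3 = 0 ⇒ b_2 = 8 − 7 − 0 = 1. So H_2 = Z.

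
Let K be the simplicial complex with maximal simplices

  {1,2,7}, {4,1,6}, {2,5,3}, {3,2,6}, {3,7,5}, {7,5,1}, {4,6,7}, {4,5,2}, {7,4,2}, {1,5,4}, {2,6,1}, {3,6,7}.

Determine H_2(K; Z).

H_2 ≅ 0.

K has 7 vertices, 18 edges, 12 triangles.
rank ∂_2 = 12, rank ∂_3 = 0 ⇒ b_2 = 12 − 12 − 0 = 0. So H_2 ≅ 0.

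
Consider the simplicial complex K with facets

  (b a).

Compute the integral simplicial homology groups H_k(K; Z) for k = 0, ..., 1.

H_0 ≅ Z,  H_1 = 0.

We work with the vertex ordering a < b. The simplices of K, each written with vertices in increasing order, are:

  0-simplices (2): a, b
  1-simplices (1): ab

Hence C_0 ≅ Z^2, C_1 ≅ Z^1.

Boundary ∂_1: C_1 → C_0 sends each edge [p,q] (with p < q) to q − p. For instance
  ∂ab = b − a.
As a 2×1 matrix over Z this has rank 1, with invariant factors (1).

Now H_k = ker ∂_k / im ∂_{k+1}, so:

  H_0: rank C_0 − rank ∂_1 = 2 − 1 = 1, and the invariant factors of ∂_1 are all 1, so H_0 = Z.
  H_1: rank ker ∂_1 − rank ∂_2 = (1 − 1) − 0 = 0, and there is no ∂_2, so H_1 = 0.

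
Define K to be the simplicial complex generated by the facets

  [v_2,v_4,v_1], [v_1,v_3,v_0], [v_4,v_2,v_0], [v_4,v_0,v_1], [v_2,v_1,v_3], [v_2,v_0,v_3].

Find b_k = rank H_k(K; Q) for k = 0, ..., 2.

We work with the vertex ordering v_0 < v_1 < v_2 < v_3 < v_4. The simplices of K, each written with vertices in increasing order, are:

  0-simplices (5): [v_0], [v_1], [v_2], [v_3], [v_4]
  1-simplices (9): [v_0,v_1], [v_0,v_2], [v_0,v_3], [v_0,v_4], [v_1,v_2], [v_1,v_3], [v_1,v_4], [v_2,v_3], [v_2,v_4]
  2-simplices (6): [v_0,v_1,v_3], [v_0,v_1,v_4], [v_0,v_2,v_3], [v_0,v_2,v_4], [v_1,v_2,v_3], [v_1,v_2,v_4]

giving chain groups C_0 ≅ Z^5, C_1 ≅ Z^9, C_2 ≅ Z^6.

Boundary ∂_1: C_1 → C_0 sends each edge [p,q] (with p < q) to q − p. For instance
  ∂[v_2,v_3] = [v_3] − [v_2].
As a 5×9 matrix over Z this has rank 4, with invariant factors (1,1,1,1).

The boundary map ∂_2: C_2 → C_1 sends each 2-simplex [p,q,r] to [q,r] − [p,r] + [p,q]. For instance
  ∂[v_0,v_2,v_4] = [v_2,v_4] − [v_0,v_4] + [v_0,v_2],
  ∂[v_0,v_1,v_4] = [v_1,v_4] − [v_0,v_4] + [v_0,v_1].
The resulting 9×6 matrix has rank 5, and its Smith normal form has invariant factors (1,1,1,1,1).

Computing H_k = (kernel of ∂_k) / (image of ∂_{k+1}):

  H_0: rank C_0 − rank ∂_1 = 5 − 4 = 1, and the invariant factors of ∂_1 are all 1, so H_0 = Z.
  H_1: rank ker ∂_1 − rank ∂_2 = (9 − 4) − 5 = 0, and the invariant factors of ∂_2 are all 1, so H_1 = 0.
  H_2: rank ker ∂_2 − rank ∂_3 = (6 − 5) − 0 = 1, and there is no ∂_3, so H_2 = Z.

As a check, the Euler characteristic is 5 − 9 + 6 = 2, which agrees with 1 − 0 + 1 = 2.

Hence the Betti numbers are b_0 = 1, b_1 = 0, b_2 = 1.

b_0 = 1, b_1 = 0, b_2 = 1.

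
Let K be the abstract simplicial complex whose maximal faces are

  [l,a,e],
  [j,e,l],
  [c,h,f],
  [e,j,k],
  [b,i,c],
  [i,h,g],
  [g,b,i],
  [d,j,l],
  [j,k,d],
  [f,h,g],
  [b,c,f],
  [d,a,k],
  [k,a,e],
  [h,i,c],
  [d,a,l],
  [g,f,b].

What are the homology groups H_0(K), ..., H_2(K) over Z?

Order the vertices as a < b < c < d < e < f < g < h < i < j < k < l. Listing each simplex with vertices in this order, K has dimension 2 with simplices:

  0-simplices (12): a, b, c, d, e, f, g, h, i, j, k, l
  1-simplices (24): ad, ae, ak, al, bc, bf, bg, bi, cf, ch, ci, dj, dk, dl, ej, ek, el, fg, fh, gh, gi, hi, jk, jl
  2-simplices (16): adk, adl, aek, ael, bcf, bci, bfg, bgi, cfh, chi, djk, djl, ejk, ejl, fgh, ghi

giving chain groups C_0 ≅ Z^12, C_1 ≅ Z^24, C_2 ≅ Z^16.

∂_1: C_1 → C_0 is given by ∂[p,q] = [q] − [p].
This gives a 12×24 integer matrix of rank 10; reducing to Smith normal form yields diagonal entries (1,1,1,1,1,1,1,1,1,1).

∂_2: C_2 → C_1 acts by ∂[p,q,r] = [q,r] − [p,r] + [p,q]. For instance
  ∂djl = jl − dl + dj,
  ∂adk = dk − ak + ad.
The resulting 24×16 matrix has rank 14, and its Smith normal form has invariant factors (1,1,1,1,1,1,1,1,1,1,1,1,1,1).

Computing H_k = (kernel of ∂_k) / (image of ∂_{k+1}):

  H_0: rank C_0 − rank ∂_1 = 12 − 10 = 2, and the invariant factors of ∂_1 are all 1, so H_0 = Z^2.
  H_1: rank ker ∂_1 − rank ∂_2 = (24 − 10) − 14 = 0, and the invariant factors of ∂_2 are all 1, so H_1 = 0.
  H_2: rank ker ∂_2 − rank ∂_3 = (16 − 14) − 0 = 2, and there is no ∂_3, so H_2 = Z^2.

As a check, the Euler characteristic is 12 − 24 + 16 = 4, which agrees with 2 − 0 + 2 = 4.
(K is a triangulation of the disjoint union of the 2-sphere S^2 and the 2-sphere S^2.)

H_0 ≅ Z^2,  H_1 = 0,  H_2 ≅ Z^2.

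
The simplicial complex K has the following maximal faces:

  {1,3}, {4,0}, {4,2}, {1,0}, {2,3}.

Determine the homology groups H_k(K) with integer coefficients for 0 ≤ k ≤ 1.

Take the total order 0 < 1 < 2 < 3 < 4 on the vertex set. Then K (dimension 1) consists of the simplices:

  0-simplices (5): [0], [1], [2], [3], [4]
  1-simplices (5): [0,1], [0,4], [1,3], [2,3], [2,4]

Hence C_0 ≅ Z^5, C_1 ≅ Z^5.

The boundary map ∂_1: C_1 → C_0 is given by ∂[p,q] = [q] − [p]. For instance
  ∂[0,4] = [4] − [0].
This gives a 5×5 integer matrix of rank 4; reducing to Smith normal form yields diagonal entries (1,1,1,1).

Reading off H_k = ker ∂_k / im ∂_{k+1}:

  H_0: rank C_0 − rank ∂_1 = 5 − 4 = 1, and the invariant factors of ∂_1 are all 1, so H_0 = Z.
  H_1: rank ker ∂_1 − rank ∂_2 = (5 − 4) − 0 = 1, and there is no ∂_2, so H_1 = Z.

As a check, the Euler characteristic is 5 − 5 = 0, which agrees with 1 − 1 = 0.
(K is a triangulation of the circle S^1.)

H_0 ≅ Z,  H_1 ≅ Z.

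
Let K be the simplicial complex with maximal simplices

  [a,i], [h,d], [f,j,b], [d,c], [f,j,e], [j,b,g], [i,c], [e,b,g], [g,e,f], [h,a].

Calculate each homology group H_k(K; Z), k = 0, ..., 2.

H_0 = Z^2,  H_1 = Z^2,  H_2 = 0.

Fix the vertex order a < b < c < d < e < f < g < h < i < j and write every simplex with vertices in increasing order. Then dim K = 2 and the simplices of K are:

  0-simplices (10): a, b, c, d, e, f, g, h, i, j
  1-simplices (15): ah, ai, be, bf, bg, bj, cd, ci, dh, ef, eg, ej, fg, fj, gj
  2-simplices (5): beg, bfj, bgj, efg, efj

giving chain groups C_0 ≅ Z^10, C_1 ≅ Z^15, C_2 ≅ Z^5.

Boundary ∂_1: C_1 → C_0 maps an edge to its endpoints' difference, ∂[p,q] = q − p.
The 10×15 boundary matrix has rank 8 and Smith normal form diag(1,1,1,1,1,1,1,1).

Boundary ∂_2: C_2 → C_1 sends each 2-simplex [p,q,r] to [q,r] − [p,r] + [p,q]. For instance
  ∂beg = eg − bg + be,
  ∂efj = fj − ej + ef.
The resulting 15×5 matrix has rank 5, and its Smith normal form has invariant factors (1,1,1,1,1).

From H_k ≅ ker(∂_k) / im(∂_{k+1}) we obtain:

  H_0: rank C_0 − rank ∂_1 = 10 − 8 = 2, and the invariant factors of ∂_1 are all 1, so H_0 ≅ Z^2.
  H_1: rank ker ∂_1 − rank ∂_2 = (15 − 8) − 5 = 2, and the invariant factors of ∂_2 are all 1, so H_1 ≅ Z^2.
  H_2: rank ker ∂_2 − rank ∂_3 = (5 − 5) − 0 = 0, and there is no ∂_3, so H_2 ≅ 0.

(K is a triangulation of the disjoint union of the circle S^1 and the Möbius band.)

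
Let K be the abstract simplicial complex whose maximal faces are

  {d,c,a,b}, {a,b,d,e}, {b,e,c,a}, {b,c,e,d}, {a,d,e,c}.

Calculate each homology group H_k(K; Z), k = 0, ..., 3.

Fix the vertex order a < b < c < d < e and write every simplex with vertices in increasing order. Then dim K = 3 and the simplices of K are:

  0-simplices (5): a, b, c, d, e
  1-simplices (10): ab, ac, ad, ae, bc, bd, be, cd, ce, de
  2-simplices (10): abc, abd, abe, acd, ace, ade, bcd, bce, bde, cde
  3-simplices (5): abcd, abce, abde, acde, bcde

Hence C_0 ≅ Z^5, C_1 ≅ Z^10, C_2 ≅ Z^10, C_3 ≅ Z^5.

The boundary map ∂_1: C_1 → C_0 maps an edge to its endpoints' difference, ∂[p,q] = q − p.
The 5×10 boundary matrix has rank 4 and Smith normal form diag(1,1,1,1).

∂_2: C_2 → C_1 maps a triangle to the signed sum of its edges. For instance
  ∂ace = ce − ae + ac,
  ∂bcd = cd − bd + bc.
The resulting 10×10 matrix has rank 6, and its Smith normal form has invariant factors (1,1,1,1,1,1).

∂_3: C_3 → C_2 sends each 3-simplex σ to the alternating sum Σ_i (−1)^i (σ with its i-th vertex removed). For instance
  ∂abce = bce − ace + abe − abc,
  ∂acde = cde − ade + ace − acd.
As a 10×5 matrix over Z this has rank 4, with invariant factors (1,1,1,1).

From H_k ≅ ker(∂_k) / im(∂_{k+1}) we obtain:

  H_0: rank C_0 − rank ∂_1 = 5 − 4 = 1, and the invariant factors of ∂_1 are all 1, so H_0 = Z.
  H_1: rank ker ∂_1 − rank ∂_2 = (10 − 4) − 6 = 0, and the invariant factors of ∂_2 are all 1, so H_1 = 0.
  H_2: rank ker ∂_2 − rank ∂_3 = (10 − 6) − 4 = 0, and the invariant factors of ∂_3 are all 1, so H_2 = 0.
  H_3: rank ker ∂_3 − rank ∂_4 = (5 − 4) − 0 = 1, and there is no ∂_4, so H_3 = Z.

(K is a triangulation of the 3-sphere S^3.)

H_0 = Z,  H_1 = 0,  H_2 = 0,  H_3 = Z.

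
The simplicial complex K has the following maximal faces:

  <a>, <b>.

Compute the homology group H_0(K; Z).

H_0 = Z^2.

K has 2 vertices.
rank ∂_0 = 0, rank ∂_1 = 0 ⇒ b_0 = 2 − 0 − 0 = 2. So H_0 ≅ Z^2.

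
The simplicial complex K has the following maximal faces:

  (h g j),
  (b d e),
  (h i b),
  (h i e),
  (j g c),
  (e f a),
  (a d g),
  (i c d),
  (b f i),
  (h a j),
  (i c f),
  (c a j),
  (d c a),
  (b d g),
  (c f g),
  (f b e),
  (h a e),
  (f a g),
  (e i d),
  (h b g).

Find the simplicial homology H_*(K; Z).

Order the vertices as a < b < c < d < e < f < g < h < i < j. Listing each simplex with vertices in this order, K has dimension 2 with simplices:

  0-simplices (10): a, b, c, d, e, f, g, h, i, j
  1-simplices (30): ac, ad, ae, af, ag, ah, aj, bd, be, bf, bg, bh, bi, cd, cf, cg, ci, cj, de, dg, di, ef, eh, ei, fg, fi, gh, gj, hi, hj
  2-simplices (20): acd, acj, adg, aef, aeh, afg, ahj, bde, bdg, bef, bfi, bgh, bhi, cdi, cfg, cfi, cgj, dei, ehi, ghj

Hence C_0 ≅ Z^10, C_1 ≅ Z^30, C_2 ≅ Z^20.

The boundary map ∂_1: C_1 → C_0 maps an edge to its endpoints' difference, ∂[p,q] = q − p. For instance
  ∂bg = g − b.
This gives a 10×30 integer matrix of rank 9; reducing to Smith normal form yields diagonal entries (1,1,1,1,1,1,1,1,1).

∂_2: C_2 → C_1 sends each 2-simplex [p,q,r] to [q,r] − [p,r] + [p,q]. For instance
  ∂ghj = hj − gj + gh,
  ∂bgh = gh − bh + bg.
The 30×20 boundary matrix has rank 20 and Smith normal form diag(1,1,1,1,1,1,1,1,1,1,1,1,1,1,1,1,1,1,1,2).

From H_k ≅ ker(∂_k) / im(∂_{k+1}) we obtain:

  H_0: rank C_0 − rank ∂_1 = 10 − 9 = 1, and the invariant factors of ∂_1 are all 1, so H_0 = Z.
  H_1: rank ker ∂_1 − rank ∂_2 = (30 − 9) − 20 = 1, and ∂_2 has invariant factor 2 > 1, so H_1 = Z × Z/2.
  H_2: rank ker ∂_2 − rank ∂_3 = (20 − 20) − 0 = 0, and there is no ∂_3, so H_2 = 0.

H_0 = Z,  H_1 = Z × Z/2,  H_2 = 0.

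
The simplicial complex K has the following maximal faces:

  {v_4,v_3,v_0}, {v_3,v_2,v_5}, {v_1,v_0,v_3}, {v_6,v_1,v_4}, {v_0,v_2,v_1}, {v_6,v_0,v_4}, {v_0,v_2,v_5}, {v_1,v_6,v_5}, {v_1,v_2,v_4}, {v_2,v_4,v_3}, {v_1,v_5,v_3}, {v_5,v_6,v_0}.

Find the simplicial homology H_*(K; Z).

Take the total order v_0 < v_1 < v_2 < v_3 < v_4 < v_5 < v_6 on the vertex set. Then K (dimension 2) consists of the simplices:

  0-simplices (7): [v_0], [v_1], [v_2], [v_3], [v_4], [v_5], [v_6]
  1-simplices (18): (18 of them)
  2-simplices (12): (12 of them)

giving chain groups C_0 ≅ Z^7, C_1 ≅ Z^18, C_2 ≅ Z^12.

Boundary ∂_1: C_1 → C_0 maps an edge to its endpoints' difference, ∂[p,q] = q − p. For instance
  ∂[v_1,v_5] = [v_5] − [v_1].
As a 7×18 matrix over Z this has rank 6, with invariant factors (1,1,1,1,1,1).

The boundary map ∂_2: C_2 → C_1 maps a triangle to the signed sum of its edges. For instance
  ∂[v_1,v_2,v_4] = [v_2,v_4] − [v_1,v_4] + [v_1,v_2],
  ∂[v_2,v_3,v_5] = [v_3,v_5] − [v_2,v_5] + [v_2,v_3].
This gives a 18×12 integer matrix of rank 12; reducing to Smith normal form yields diagonal entries (1,1,1,1,1,1,1,1,1,1,1,2).

Computing H_k = (kernel of ∂_k) / (image of ∂_{k+1}):

  H_0: rank C_0 − rank ∂_1 = 7 − 6 = 1, and the invariant factors of ∂_1 are all 1, so H_0 ≅ Z.
  H_1: rank ker ∂_1 − rank ∂_2 = (18 − 6) − 12 = 0, and ∂_2 has invariant factor 2 > 1, so H_1 ≅ Z/2.
  H_2: rank ker ∂_2 − rank ∂_3 = (12 − 12) − 0 = 0, and there is no ∂_3, so H_2 ≅ 0.

As a check, the Euler characteristic is 7 − 18 + 12 = 1, which agrees with 1 − 0 + 0 = 1.
(K is a triangulation of the real projective plane RP^2.)

H_0 = Z,  H_1 = Z/2,  H_2 = 0.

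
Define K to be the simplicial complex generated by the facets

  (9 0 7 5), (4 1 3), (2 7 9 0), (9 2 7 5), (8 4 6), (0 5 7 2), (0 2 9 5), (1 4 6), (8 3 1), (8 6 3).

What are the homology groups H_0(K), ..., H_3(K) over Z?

Order the vertices as 0 < 1 < 2 < 3 < 4 < 5 < 6 < 7 < 8 < 9. Listing each simplex with vertices in this order, K has dimension 3 with simplices:

  0-simplices (10): [0], [1], [2], [3], [4], [5], [6], [7], [8], [9]
  1-simplices (20): [0,2], [0,5], [0,7], [0,9], [1,3], [1,4], [1,6], [1,8], [2,5], [2,7], [2,9], [3,4], [3,6], [3,8], [4,6], [4,8], [5,7], [5,9], [6,8], [7,9]
  2-simplices (15): [0,2,5], [0,2,7], [0,2,9], [0,5,7], [0,5,9], [0,7,9], [1,3,4], [1,3,8], [1,4,6], [2,5,7], [2,5,9], [2,7,9], [3,6,8], [4,6,8], [5,7,9]
  3-simplices (5): [0,2,5,7], [0,2,5,9], [0,2,7,9], [0,5,7,9], [2,5,7,9]

giving chain groups C_0 ≅ Z^10, C_1 ≅ Z^20, C_2 ≅ Z^15, C_3 ≅ Z^5.

The boundary map ∂_1: C_1 → C_0 sends each edge [p,q] (with p < q) to q − p.
As a 10×20 matrix over Z this has rank 8, with invariant factors (1,1,1,1,1,1,1,1).

Boundary ∂_2: C_2 → C_1 maps a triangle to the signed sum of its edges. For instance
  ∂[2,5,9] = [5,9] − [2,9] + [2,5],
  ∂[0,7,9] = [7,9] − [0,9] + [0,7].
The resulting 20×15 matrix has rank 11, and its Smith normal form has invariant factors (1,1,1,1,1,1,1,1,1,1,1).

The boundary map ∂_3: C_3 → C_2 sends each 3-simplex σ to the alternating sum Σ_i (−1)^i (σ with its i-th vertex removed). For instance
  ∂[2,5,7,9] = [5,7,9] − [2,7,9] + [2,5,9] − [2,5,7],
  ∂[0,2,5,7] = [2,5,7] − [0,5,7] + [0,2,7] − [0,2,5].
As a 15×5 matrix over Z this has rank 4, with invariant factors (1,1,1,1).

Reading off H_k = ker ∂_k / im ∂_{k+1}:

  H_0: rank C_0 − rank ∂_1 = 10 − 8 = 2, and the invariant factors of ∂_1 are all 1, so H_0 ≅ Z^2.
  H_1: rank ker ∂_1 − rank ∂_2 = (20 − 8) − 11 = 1, and the invariant factors of ∂_2 are all 1, so H_1 ≅ Z.
  H_2: rank ker ∂_2 − rank ∂_3 = (15 − 11) − 4 = 0, and the invariant factors of ∂_3 are all 1, so H_2 ≅ 0.
  H_3: rank ker ∂_3 − rank ∂_4 = (5 − 4) − 0 = 1, and there is no ∂_4, so H_3 ≅ Z.

As a check, the Euler characteristic is 10 − 20 + 15 − 5 = 0, which agrees with 2 − 1 + 0 − 1 = 0.
(K is a triangulation of the disjoint union of the Möbius band and the 3-sphere S^3.)

H_0 ≅ Z^2,  H_1 ≅ Z,  H_2 = 0,  H_3 ≅ Z.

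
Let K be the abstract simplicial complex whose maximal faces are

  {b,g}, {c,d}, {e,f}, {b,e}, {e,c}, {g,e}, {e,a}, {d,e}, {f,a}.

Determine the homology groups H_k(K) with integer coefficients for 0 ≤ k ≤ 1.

We work with the vertex ordering a < b < c < d < e < f < g. The simplices of K, each written with vertices in increasing order, are:

  0-simplices (7): a, b, c, d, e, f, g
  1-simplices (9): ae, af, be, bg, cd, ce, de, ef, eg

giving chain groups C_0 ≅ Z^7, C_1 ≅ Z^9.

∂_1: C_1 → C_0 sends each edge [p,q] (with p < q) to q − p. For instance
  ∂eg = g − e.
The 7×9 boundary matrix has rank 6 and Smith normal form diag(1,1,1,1,1,1).

Reading off H_k = ker ∂_k / im ∂_{k+1}:

  H_0: rank C_0 − rank ∂_1 = 7 − 6 = 1, and the invariant factors of ∂_1 are all 1, so H_0 = Z.
  H_1: rank ker ∂_1 − rank ∂_2 = (9 − 6) − 0 = 3, and there is no ∂_2, so H_1 = Z^3.

H_0 = Z,  H_1 = Z^3.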